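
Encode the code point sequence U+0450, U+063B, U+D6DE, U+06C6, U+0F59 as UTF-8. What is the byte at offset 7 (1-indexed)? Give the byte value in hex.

0x9E

1-indexed offset 7 is 0-indexed offset 6.
U+0450 → 2-byte form D1 90 at offsets 0–1.
U+063B → 2-byte form D8 BB at offsets 2–3.
U+D6DE → 3-byte form ED 9B 9E at offsets 4–6.
Offset 6 falls in char 3's range; it's byte 3 of ED 9B 9E = 0x9E.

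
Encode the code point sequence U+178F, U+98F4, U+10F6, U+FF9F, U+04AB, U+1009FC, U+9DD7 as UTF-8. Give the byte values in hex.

U+178F: 3-byte form → E1 9E 8F.
U+98F4: 3-byte form → E9 A3 B4.
U+10F6: 3-byte form → E1 83 B6.
U+FF9F: 3-byte form → EF BE 9F.
U+04AB: 2-byte form → D2 AB.
U+1009FC: 4-byte form → F4 80 A7 BC.
U+9DD7: 3-byte form → E9 B7 97.
Concatenated (21 bytes): E1 9E 8F E9 A3 B4 E1 83 B6 EF BE 9F D2 AB F4 80 A7 BC E9 B7 97.

E1 9E 8F E9 A3 B4 E1 83 B6 EF BE 9F D2 AB F4 80 A7 BC E9 B7 97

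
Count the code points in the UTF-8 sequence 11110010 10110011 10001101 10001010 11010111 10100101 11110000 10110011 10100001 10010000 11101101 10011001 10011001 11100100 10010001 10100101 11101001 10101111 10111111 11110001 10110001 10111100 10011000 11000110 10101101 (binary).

Byte at offset 0: 0xF2 = 11110010 → 4-byte char (#1). Advance 4.
Byte at offset 4: 0xD7 = 11010111 → 2-byte char (#2). Advance 2.
Byte at offset 6: 0xF0 = 11110000 → 4-byte char (#3). Advance 4.
Byte at offset 10: 0xED = 11101101 → 3-byte char (#4). Advance 3.
Byte at offset 13: 0xE4 = 11100100 → 3-byte char (#5). Advance 3.
Byte at offset 16: 0xE9 = 11101001 → 3-byte char (#6). Advance 3.
Byte at offset 19: 0xF1 = 11110001 → 4-byte char (#7). Advance 4.
Byte at offset 23: 0xC6 = 11000110 → 2-byte char (#8). Advance 2.
Reached end at offset 25 after 8 code points.

8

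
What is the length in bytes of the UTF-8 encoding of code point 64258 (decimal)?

U+FB02 = 0xFB02. UTF-8 uses 1 byte below 0x80, 2 below 0x800, 3 below 0x10000, 4 up to 0x10FFFF. 0xFB02 is in U+0800–U+FFFF → 3 bytes.

3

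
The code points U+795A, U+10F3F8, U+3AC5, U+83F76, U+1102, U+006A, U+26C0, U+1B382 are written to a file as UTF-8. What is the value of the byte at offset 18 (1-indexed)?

0x6A

1-indexed offset 18 is 0-indexed offset 17.
U+795A → 3-byte form E7 A5 9A at offsets 0–2.
U+10F3F8 → 4-byte form F4 8F 8F B8 at offsets 3–6.
U+3AC5 → 3-byte form E3 AB 85 at offsets 7–9.
U+83F76 → 4-byte form F2 83 BD B6 at offsets 10–13.
U+1102 → 3-byte form E1 84 82 at offsets 14–16.
U+006A → 1-byte form 6A at offsets 17–17.
Offset 17 falls in char 6's range; it's byte 1 of 6A = 0x6A.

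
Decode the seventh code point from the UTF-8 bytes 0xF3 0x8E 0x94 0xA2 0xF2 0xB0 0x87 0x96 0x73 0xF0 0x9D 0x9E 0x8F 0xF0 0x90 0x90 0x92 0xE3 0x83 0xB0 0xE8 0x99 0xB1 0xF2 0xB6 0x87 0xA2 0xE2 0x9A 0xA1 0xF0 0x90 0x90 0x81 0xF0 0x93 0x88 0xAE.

Offset 0: leading byte 0xF3 = 11110011 → 4-byte char #1 = F3 8E 94 A2.
Offset 4: leading byte 0xF2 = 11110010 → 4-byte char #2 = F2 B0 87 96.
Offset 8: leading byte 0x73 = 01110011 → 1-byte char #3 = 73.
Offset 9: leading byte 0xF0 = 11110000 → 4-byte char #4 = F0 9D 9E 8F.
Offset 13: leading byte 0xF0 = 11110000 → 4-byte char #5 = F0 90 90 92.
Offset 17: leading byte 0xE3 = 11100011 → 3-byte char #6 = E3 83 B0.
Offset 20: leading byte 0xE8 = 11101000 → 3-byte char #7 = E8 99 B1.
Leading byte 0xE8 = 11101000 matches 1110xxxx → 3-byte sequence.
Byte 1: 0xE8 = 11101000, payload 1000 (4 bits).
Byte 2: 0x99 = 10011001 (10xxxxxx ✓), payload 011001.
Byte 3: 0xB1 = 10110001 (10xxxxxx ✓), payload 110001.
Concatenate: 1000011001110001 = 0x8671 (16 bits → U+8671).

U+8671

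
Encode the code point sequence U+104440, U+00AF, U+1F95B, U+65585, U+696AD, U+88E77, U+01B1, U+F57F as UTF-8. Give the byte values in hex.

U+104440: 4-byte form → F4 84 91 80.
U+00AF: 2-byte form → C2 AF.
U+1F95B: 4-byte form → F0 9F A5 9B.
U+65585: 4-byte form → F1 A5 96 85.
U+696AD: 4-byte form → F1 A9 9A AD.
U+88E77: 4-byte form → F2 88 B9 B7.
U+01B1: 2-byte form → C6 B1.
U+F57F: 3-byte form → EF 95 BF.
Concatenated (27 bytes): F4 84 91 80 C2 AF F0 9F A5 9B F1 A5 96 85 F1 A9 9A AD F2 88 B9 B7 C6 B1 EF 95 BF.

F4 84 91 80 C2 AF F0 9F A5 9B F1 A5 96 85 F1 A9 9A AD F2 88 B9 B7 C6 B1 EF 95 BF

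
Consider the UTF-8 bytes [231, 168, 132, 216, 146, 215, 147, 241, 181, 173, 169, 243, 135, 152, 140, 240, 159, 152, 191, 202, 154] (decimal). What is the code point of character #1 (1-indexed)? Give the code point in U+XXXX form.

Offset 0: leading byte 0xE7 = 11100111 → 3-byte char #1 = E7 A8 84.
Leading byte 0xE7 = 11100111 matches 1110xxxx → 3-byte sequence.
Byte 1: 0xE7 = 11100111, payload 0111 (4 bits).
Byte 2: 0xA8 = 10101000 (10xxxxxx ✓), payload 101000.
Byte 3: 0x84 = 10000100 (10xxxxxx ✓), payload 000100.
Concatenate: 0111101000000100 = 0x7A04 (16 bits → U+7A04).

U+7A04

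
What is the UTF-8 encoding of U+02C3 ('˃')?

CB 83

U+02C3 = 0x2C3 = 707 decimal. In range U+0080–U+07FF → 2-byte form: 110xxxxx 10xxxxxx.
Binary (11 bits): 01011000011.
Split 5+6: 01011 | 000011.
Byte 1: 11001011 = 0xCB.
Byte 2: 10000011 = 0x83.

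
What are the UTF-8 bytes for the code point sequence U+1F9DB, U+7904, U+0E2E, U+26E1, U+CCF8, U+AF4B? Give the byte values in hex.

U+1F9DB: 4-byte form → F0 9F A7 9B.
U+7904: 3-byte form → E7 A4 84.
U+0E2E: 3-byte form → E0 B8 AE.
U+26E1: 3-byte form → E2 9B A1.
U+CCF8: 3-byte form → EC B3 B8.
U+AF4B: 3-byte form → EA BD 8B.
Concatenated (19 bytes): F0 9F A7 9B E7 A4 84 E0 B8 AE E2 9B A1 EC B3 B8 EA BD 8B.

F0 9F A7 9B E7 A4 84 E0 B8 AE E2 9B A1 EC B3 B8 EA BD 8B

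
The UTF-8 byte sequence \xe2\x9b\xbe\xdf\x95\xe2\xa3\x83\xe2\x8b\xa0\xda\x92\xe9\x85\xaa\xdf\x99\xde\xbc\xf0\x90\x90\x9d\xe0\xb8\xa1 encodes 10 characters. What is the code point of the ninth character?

Offset 0: leading byte 0xE2 = 11100010 → 3-byte char #1 = E2 9B BE.
Offset 3: leading byte 0xDF = 11011111 → 2-byte char #2 = DF 95.
Offset 5: leading byte 0xE2 = 11100010 → 3-byte char #3 = E2 A3 83.
Offset 8: leading byte 0xE2 = 11100010 → 3-byte char #4 = E2 8B A0.
Offset 11: leading byte 0xDA = 11011010 → 2-byte char #5 = DA 92.
Offset 13: leading byte 0xE9 = 11101001 → 3-byte char #6 = E9 85 AA.
Offset 16: leading byte 0xDF = 11011111 → 2-byte char #7 = DF 99.
Offset 18: leading byte 0xDE = 11011110 → 2-byte char #8 = DE BC.
Offset 20: leading byte 0xF0 = 11110000 → 4-byte char #9 = F0 90 90 9D.
Leading byte 0xF0 = 11110000 matches 11110xxx → 4-byte sequence.
Byte 1: 0xF0 = 11110000, payload 000 (3 bits).
Byte 2: 0x90 = 10010000 (10xxxxxx ✓), payload 010000.
Byte 3: 0x90 = 10010000 (10xxxxxx ✓), payload 010000.
Byte 4: 0x9D = 10011101 (10xxxxxx ✓), payload 011101.
Concatenate: 000010000010000011101 = 0x1041D (21 bits → U+1041D).

U+1041D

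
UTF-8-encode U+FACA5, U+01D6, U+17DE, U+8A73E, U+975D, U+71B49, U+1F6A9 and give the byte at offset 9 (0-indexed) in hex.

U+FACA5 → 4-byte form F3 BA B2 A5 at offsets 0–3.
U+01D6 → 2-byte form C7 96 at offsets 4–5.
U+17DE → 3-byte form E1 9F 9E at offsets 6–8.
U+8A73E → 4-byte form F2 8A 9C BE at offsets 9–12.
Offset 9 falls in char 4's range; it's byte 1 of F2 8A 9C BE = 0xF2.

0xF2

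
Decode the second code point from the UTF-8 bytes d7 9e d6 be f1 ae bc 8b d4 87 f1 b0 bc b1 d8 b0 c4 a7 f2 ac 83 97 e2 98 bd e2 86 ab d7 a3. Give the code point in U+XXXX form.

Offset 0: leading byte 0xD7 = 11010111 → 2-byte char #1 = D7 9E.
Offset 2: leading byte 0xD6 = 11010110 → 2-byte char #2 = D6 BE.
Leading byte 0xD6 = 11010110 matches 110xxxxx → 2-byte sequence.
Byte 1: 0xD6 = 11010110, payload 10110 (5 bits).
Byte 2: 0xBE = 10111110 (10xxxxxx ✓), payload 111110.
Concatenate: 10110111110 = 0x5BE (11 bits → U+05BE).

U+05BE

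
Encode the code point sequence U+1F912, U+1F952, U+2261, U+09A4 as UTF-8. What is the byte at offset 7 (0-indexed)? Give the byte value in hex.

U+1F912 → 4-byte form F0 9F A4 92 at offsets 0–3.
U+1F952 → 4-byte form F0 9F A5 92 at offsets 4–7.
Offset 7 falls in char 2's range; it's byte 4 of F0 9F A5 92 = 0x92.

0x92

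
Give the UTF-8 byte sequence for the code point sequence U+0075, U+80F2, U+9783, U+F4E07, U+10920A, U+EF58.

75 E8 83 B2 E9 9E 83 F3 B4 B8 87 F4 89 88 8A EE BD 98

U+0075: 1-byte form → 75.
U+80F2: 3-byte form → E8 83 B2.
U+9783: 3-byte form → E9 9E 83.
U+F4E07: 4-byte form → F3 B4 B8 87.
U+10920A: 4-byte form → F4 89 88 8A.
U+EF58: 3-byte form → EE BD 98.
Concatenated (18 bytes): 75 E8 83 B2 E9 9E 83 F3 B4 B8 87 F4 89 88 8A EE BD 98.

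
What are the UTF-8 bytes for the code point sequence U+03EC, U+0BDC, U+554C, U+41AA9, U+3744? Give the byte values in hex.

CF AC E0 AF 9C E5 95 8C F1 81 AA A9 E3 9D 84

U+03EC: 2-byte form → CF AC.
U+0BDC: 3-byte form → E0 AF 9C.
U+554C: 3-byte form → E5 95 8C.
U+41AA9: 4-byte form → F1 81 AA A9.
U+3744: 3-byte form → E3 9D 84.
Concatenated (15 bytes): CF AC E0 AF 9C E5 95 8C F1 81 AA A9 E3 9D 84.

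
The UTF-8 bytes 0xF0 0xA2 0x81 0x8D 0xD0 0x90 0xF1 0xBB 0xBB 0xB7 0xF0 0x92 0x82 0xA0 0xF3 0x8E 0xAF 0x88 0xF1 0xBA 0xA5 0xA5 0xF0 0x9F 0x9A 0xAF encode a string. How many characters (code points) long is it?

Byte at offset 0: 0xF0 = 11110000 → 4-byte char (#1). Advance 4.
Byte at offset 4: 0xD0 = 11010000 → 2-byte char (#2). Advance 2.
Byte at offset 6: 0xF1 = 11110001 → 4-byte char (#3). Advance 4.
Byte at offset 10: 0xF0 = 11110000 → 4-byte char (#4). Advance 4.
Byte at offset 14: 0xF3 = 11110011 → 4-byte char (#5). Advance 4.
Byte at offset 18: 0xF1 = 11110001 → 4-byte char (#6). Advance 4.
Byte at offset 22: 0xF0 = 11110000 → 4-byte char (#7). Advance 4.
Reached end at offset 26 after 7 code points.

7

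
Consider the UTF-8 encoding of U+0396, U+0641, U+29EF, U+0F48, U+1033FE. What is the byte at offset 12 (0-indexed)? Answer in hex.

0x8F

U+0396 → 2-byte form CE 96 at offsets 0–1.
U+0641 → 2-byte form D9 81 at offsets 2–3.
U+29EF → 3-byte form E2 A7 AF at offsets 4–6.
U+0F48 → 3-byte form E0 BD 88 at offsets 7–9.
U+1033FE → 4-byte form F4 83 8F BE at offsets 10–13.
Offset 12 falls in char 5's range; it's byte 3 of F4 83 8F BE = 0x8F.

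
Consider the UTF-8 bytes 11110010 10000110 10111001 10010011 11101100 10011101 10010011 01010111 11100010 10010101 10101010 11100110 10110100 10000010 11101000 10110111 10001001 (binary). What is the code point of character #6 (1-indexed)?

U+8DC9

Offset 0: leading byte 0xF2 = 11110010 → 4-byte char #1 = F2 86 B9 93.
Offset 4: leading byte 0xEC = 11101100 → 3-byte char #2 = EC 9D 93.
Offset 7: leading byte 0x57 = 01010111 → 1-byte char #3 = 57.
Offset 8: leading byte 0xE2 = 11100010 → 3-byte char #4 = E2 95 AA.
Offset 11: leading byte 0xE6 = 11100110 → 3-byte char #5 = E6 B4 82.
Offset 14: leading byte 0xE8 = 11101000 → 3-byte char #6 = E8 B7 89.
Leading byte 0xE8 = 11101000 matches 1110xxxx → 3-byte sequence.
Byte 1: 0xE8 = 11101000, payload 1000 (4 bits).
Byte 2: 0xB7 = 10110111 (10xxxxxx ✓), payload 110111.
Byte 3: 0x89 = 10001001 (10xxxxxx ✓), payload 001001.
Concatenate: 1000110111001001 = 0x8DC9 (16 bits → U+8DC9).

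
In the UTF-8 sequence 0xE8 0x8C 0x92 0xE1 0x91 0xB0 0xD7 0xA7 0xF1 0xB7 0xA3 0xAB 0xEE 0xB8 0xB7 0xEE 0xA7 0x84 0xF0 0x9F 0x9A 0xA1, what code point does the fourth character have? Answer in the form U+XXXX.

U+778EB

Offset 0: leading byte 0xE8 = 11101000 → 3-byte char #1 = E8 8C 92.
Offset 3: leading byte 0xE1 = 11100001 → 3-byte char #2 = E1 91 B0.
Offset 6: leading byte 0xD7 = 11010111 → 2-byte char #3 = D7 A7.
Offset 8: leading byte 0xF1 = 11110001 → 4-byte char #4 = F1 B7 A3 AB.
Leading byte 0xF1 = 11110001 matches 11110xxx → 4-byte sequence.
Byte 1: 0xF1 = 11110001, payload 001 (3 bits).
Byte 2: 0xB7 = 10110111 (10xxxxxx ✓), payload 110111.
Byte 3: 0xA3 = 10100011 (10xxxxxx ✓), payload 100011.
Byte 4: 0xAB = 10101011 (10xxxxxx ✓), payload 101011.
Concatenate: 001110111100011101011 = 0x778EB (21 bits → U+778EB).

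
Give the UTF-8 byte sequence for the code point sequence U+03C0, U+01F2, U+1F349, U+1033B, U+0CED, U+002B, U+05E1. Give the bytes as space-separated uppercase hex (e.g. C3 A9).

U+03C0: 2-byte form → CF 80.
U+01F2: 2-byte form → C7 B2.
U+1F349: 4-byte form → F0 9F 8D 89.
U+1033B: 4-byte form → F0 90 8C BB.
U+0CED: 3-byte form → E0 B3 AD.
U+002B: 1-byte form → 2B.
U+05E1: 2-byte form → D7 A1.
Concatenated (18 bytes): CF 80 C7 B2 F0 9F 8D 89 F0 90 8C BB E0 B3 AD 2B D7 A1.

CF 80 C7 B2 F0 9F 8D 89 F0 90 8C BB E0 B3 AD 2B D7 A1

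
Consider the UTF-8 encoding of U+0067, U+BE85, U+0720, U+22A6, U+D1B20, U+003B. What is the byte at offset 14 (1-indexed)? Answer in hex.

0x3B

1-indexed offset 14 is 0-indexed offset 13.
U+0067 → 1-byte form 67 at offsets 0–0.
U+BE85 → 3-byte form EB BA 85 at offsets 1–3.
U+0720 → 2-byte form DC A0 at offsets 4–5.
U+22A6 → 3-byte form E2 8A A6 at offsets 6–8.
U+D1B20 → 4-byte form F3 91 AC A0 at offsets 9–12.
U+003B → 1-byte form 3B at offsets 13–13.
Offset 13 falls in char 6's range; it's byte 1 of 3B = 0x3B.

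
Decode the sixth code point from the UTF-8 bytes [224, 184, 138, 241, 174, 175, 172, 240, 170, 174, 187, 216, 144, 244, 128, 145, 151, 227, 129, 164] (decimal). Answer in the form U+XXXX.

Offset 0: leading byte 0xE0 = 11100000 → 3-byte char #1 = E0 B8 8A.
Offset 3: leading byte 0xF1 = 11110001 → 4-byte char #2 = F1 AE AF AC.
Offset 7: leading byte 0xF0 = 11110000 → 4-byte char #3 = F0 AA AE BB.
Offset 11: leading byte 0xD8 = 11011000 → 2-byte char #4 = D8 90.
Offset 13: leading byte 0xF4 = 11110100 → 4-byte char #5 = F4 80 91 97.
Offset 17: leading byte 0xE3 = 11100011 → 3-byte char #6 = E3 81 A4.
Leading byte 0xE3 = 11100011 matches 1110xxxx → 3-byte sequence.
Byte 1: 0xE3 = 11100011, payload 0011 (4 bits).
Byte 2: 0x81 = 10000001 (10xxxxxx ✓), payload 000001.
Byte 3: 0xA4 = 10100100 (10xxxxxx ✓), payload 100100.
Concatenate: 0011000001100100 = 0x3064 (16 bits → U+3064).

U+3064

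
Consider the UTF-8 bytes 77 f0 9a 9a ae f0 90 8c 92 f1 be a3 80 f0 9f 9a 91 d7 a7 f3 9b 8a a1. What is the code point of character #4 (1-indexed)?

U+7E8C0

Offset 0: leading byte 0x77 = 01110111 → 1-byte char #1 = 77.
Offset 1: leading byte 0xF0 = 11110000 → 4-byte char #2 = F0 9A 9A AE.
Offset 5: leading byte 0xF0 = 11110000 → 4-byte char #3 = F0 90 8C 92.
Offset 9: leading byte 0xF1 = 11110001 → 4-byte char #4 = F1 BE A3 80.
Leading byte 0xF1 = 11110001 matches 11110xxx → 4-byte sequence.
Byte 1: 0xF1 = 11110001, payload 001 (3 bits).
Byte 2: 0xBE = 10111110 (10xxxxxx ✓), payload 111110.
Byte 3: 0xA3 = 10100011 (10xxxxxx ✓), payload 100011.
Byte 4: 0x80 = 10000000 (10xxxxxx ✓), payload 000000.
Concatenate: 001111110100011000000 = 0x7E8C0 (21 bits → U+7E8C0).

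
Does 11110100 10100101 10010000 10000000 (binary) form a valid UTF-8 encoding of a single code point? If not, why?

invalid (encodes a value above U+10FFFF)

Leading byte 0xF4 = 11110100 → 4-byte form.
Payload = 0x125400, which exceeds U+10FFFF, the maximum Unicode code point. (Leading bytes F5–FF, or F4 followed by ≥ 0x90, are invalid.)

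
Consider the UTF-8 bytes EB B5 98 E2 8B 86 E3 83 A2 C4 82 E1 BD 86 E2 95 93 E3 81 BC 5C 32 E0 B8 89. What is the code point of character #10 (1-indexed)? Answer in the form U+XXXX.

Offset 0: leading byte 0xEB = 11101011 → 3-byte char #1 = EB B5 98.
Offset 3: leading byte 0xE2 = 11100010 → 3-byte char #2 = E2 8B 86.
Offset 6: leading byte 0xE3 = 11100011 → 3-byte char #3 = E3 83 A2.
Offset 9: leading byte 0xC4 = 11000100 → 2-byte char #4 = C4 82.
Offset 11: leading byte 0xE1 = 11100001 → 3-byte char #5 = E1 BD 86.
Offset 14: leading byte 0xE2 = 11100010 → 3-byte char #6 = E2 95 93.
Offset 17: leading byte 0xE3 = 11100011 → 3-byte char #7 = E3 81 BC.
Offset 20: leading byte 0x5C = 01011100 → 1-byte char #8 = 5C.
Offset 21: leading byte 0x32 = 00110010 → 1-byte char #9 = 32.
Offset 22: leading byte 0xE0 = 11100000 → 3-byte char #10 = E0 B8 89.
Leading byte 0xE0 = 11100000 matches 1110xxxx → 3-byte sequence.
Byte 1: 0xE0 = 11100000, payload 0000 (4 bits).
Byte 2: 0xB8 = 10111000 (10xxxxxx ✓), payload 111000.
Byte 3: 0x89 = 10001001 (10xxxxxx ✓), payload 001001.
Concatenate: 0000111000001001 = 0xE09 (16 bits → U+0E09).

U+0E09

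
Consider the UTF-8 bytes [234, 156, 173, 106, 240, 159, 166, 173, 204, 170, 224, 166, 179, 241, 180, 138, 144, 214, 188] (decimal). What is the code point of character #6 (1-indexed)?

U+74290

Offset 0: leading byte 0xEA = 11101010 → 3-byte char #1 = EA 9C AD.
Offset 3: leading byte 0x6A = 01101010 → 1-byte char #2 = 6A.
Offset 4: leading byte 0xF0 = 11110000 → 4-byte char #3 = F0 9F A6 AD.
Offset 8: leading byte 0xCC = 11001100 → 2-byte char #4 = CC AA.
Offset 10: leading byte 0xE0 = 11100000 → 3-byte char #5 = E0 A6 B3.
Offset 13: leading byte 0xF1 = 11110001 → 4-byte char #6 = F1 B4 8A 90.
Leading byte 0xF1 = 11110001 matches 11110xxx → 4-byte sequence.
Byte 1: 0xF1 = 11110001, payload 001 (3 bits).
Byte 2: 0xB4 = 10110100 (10xxxxxx ✓), payload 110100.
Byte 3: 0x8A = 10001010 (10xxxxxx ✓), payload 001010.
Byte 4: 0x90 = 10010000 (10xxxxxx ✓), payload 010000.
Concatenate: 001110100001010010000 = 0x74290 (21 bits → U+74290).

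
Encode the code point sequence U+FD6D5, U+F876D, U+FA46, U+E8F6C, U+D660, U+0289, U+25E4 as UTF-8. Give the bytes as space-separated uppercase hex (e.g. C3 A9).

F3 BD 9B 95 F3 B8 9D AD EF A9 86 F3 A8 BD AC ED 99 A0 CA 89 E2 97 A4

U+FD6D5: 4-byte form → F3 BD 9B 95.
U+F876D: 4-byte form → F3 B8 9D AD.
U+FA46: 3-byte form → EF A9 86.
U+E8F6C: 4-byte form → F3 A8 BD AC.
U+D660: 3-byte form → ED 99 A0.
U+0289: 2-byte form → CA 89.
U+25E4: 3-byte form → E2 97 A4.
Concatenated (23 bytes): F3 BD 9B 95 F3 B8 9D AD EF A9 86 F3 A8 BD AC ED 99 A0 CA 89 E2 97 A4.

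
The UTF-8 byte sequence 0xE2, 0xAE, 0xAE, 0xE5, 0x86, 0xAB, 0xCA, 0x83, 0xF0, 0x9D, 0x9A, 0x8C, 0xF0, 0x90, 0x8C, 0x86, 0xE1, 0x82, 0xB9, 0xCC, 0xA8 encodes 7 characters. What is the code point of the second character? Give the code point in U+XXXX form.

Offset 0: leading byte 0xE2 = 11100010 → 3-byte char #1 = E2 AE AE.
Offset 3: leading byte 0xE5 = 11100101 → 3-byte char #2 = E5 86 AB.
Leading byte 0xE5 = 11100101 matches 1110xxxx → 3-byte sequence.
Byte 1: 0xE5 = 11100101, payload 0101 (4 bits).
Byte 2: 0x86 = 10000110 (10xxxxxx ✓), payload 000110.
Byte 3: 0xAB = 10101011 (10xxxxxx ✓), payload 101011.
Concatenate: 0101000110101011 = 0x51AB (16 bits → U+51AB).

U+51AB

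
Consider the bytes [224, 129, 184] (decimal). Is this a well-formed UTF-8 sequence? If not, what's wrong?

invalid (overlong encoding)

Leading byte 0xE0 = 11100000 → 3-byte form.
Continuation bytes all match 10xxxxxx. Payload decodes to 0x78.
But 0x78 < 0x800, the minimum for a 3-byte sequence — this is an overlong encoding.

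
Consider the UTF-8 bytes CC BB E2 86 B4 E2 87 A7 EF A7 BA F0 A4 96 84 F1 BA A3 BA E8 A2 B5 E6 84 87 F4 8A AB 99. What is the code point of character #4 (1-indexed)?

Offset 0: leading byte 0xCC = 11001100 → 2-byte char #1 = CC BB.
Offset 2: leading byte 0xE2 = 11100010 → 3-byte char #2 = E2 86 B4.
Offset 5: leading byte 0xE2 = 11100010 → 3-byte char #3 = E2 87 A7.
Offset 8: leading byte 0xEF = 11101111 → 3-byte char #4 = EF A7 BA.
Leading byte 0xEF = 11101111 matches 1110xxxx → 3-byte sequence.
Byte 1: 0xEF = 11101111, payload 1111 (4 bits).
Byte 2: 0xA7 = 10100111 (10xxxxxx ✓), payload 100111.
Byte 3: 0xBA = 10111010 (10xxxxxx ✓), payload 111010.
Concatenate: 1111100111111010 = 0xF9FA (16 bits → U+F9FA).

U+F9FA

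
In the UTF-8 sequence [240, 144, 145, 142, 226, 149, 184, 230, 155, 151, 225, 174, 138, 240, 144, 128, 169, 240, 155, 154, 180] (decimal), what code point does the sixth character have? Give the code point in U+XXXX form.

U+1B6B4

Offset 0: leading byte 0xF0 = 11110000 → 4-byte char #1 = F0 90 91 8E.
Offset 4: leading byte 0xE2 = 11100010 → 3-byte char #2 = E2 95 B8.
Offset 7: leading byte 0xE6 = 11100110 → 3-byte char #3 = E6 9B 97.
Offset 10: leading byte 0xE1 = 11100001 → 3-byte char #4 = E1 AE 8A.
Offset 13: leading byte 0xF0 = 11110000 → 4-byte char #5 = F0 90 80 A9.
Offset 17: leading byte 0xF0 = 11110000 → 4-byte char #6 = F0 9B 9A B4.
Leading byte 0xF0 = 11110000 matches 11110xxx → 4-byte sequence.
Byte 1: 0xF0 = 11110000, payload 000 (3 bits).
Byte 2: 0x9B = 10011011 (10xxxxxx ✓), payload 011011.
Byte 3: 0x9A = 10011010 (10xxxxxx ✓), payload 011010.
Byte 4: 0xB4 = 10110100 (10xxxxxx ✓), payload 110100.
Concatenate: 000011011011010110100 = 0x1B6B4 (21 bits → U+1B6B4).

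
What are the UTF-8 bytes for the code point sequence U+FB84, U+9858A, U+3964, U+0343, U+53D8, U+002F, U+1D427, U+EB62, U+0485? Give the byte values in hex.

EF AE 84 F2 98 96 8A E3 A5 A4 CD 83 E5 8F 98 2F F0 9D 90 A7 EE AD A2 D2 85

U+FB84: 3-byte form → EF AE 84.
U+9858A: 4-byte form → F2 98 96 8A.
U+3964: 3-byte form → E3 A5 A4.
U+0343: 2-byte form → CD 83.
U+53D8: 3-byte form → E5 8F 98.
U+002F: 1-byte form → 2F.
U+1D427: 4-byte form → F0 9D 90 A7.
U+EB62: 3-byte form → EE AD A2.
U+0485: 2-byte form → D2 85.
Concatenated (25 bytes): EF AE 84 F2 98 96 8A E3 A5 A4 CD 83 E5 8F 98 2F F0 9D 90 A7 EE AD A2 D2 85.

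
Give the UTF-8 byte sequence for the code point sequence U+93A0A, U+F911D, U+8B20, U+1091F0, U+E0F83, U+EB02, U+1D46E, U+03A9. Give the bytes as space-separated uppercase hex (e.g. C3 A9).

F2 93 A8 8A F3 B9 84 9D E8 AC A0 F4 89 87 B0 F3 A0 BE 83 EE AC 82 F0 9D 91 AE CE A9

U+93A0A: 4-byte form → F2 93 A8 8A.
U+F911D: 4-byte form → F3 B9 84 9D.
U+8B20: 3-byte form → E8 AC A0.
U+1091F0: 4-byte form → F4 89 87 B0.
U+E0F83: 4-byte form → F3 A0 BE 83.
U+EB02: 3-byte form → EE AC 82.
U+1D46E: 4-byte form → F0 9D 91 AE.
U+03A9: 2-byte form → CE A9.
Concatenated (28 bytes): F2 93 A8 8A F3 B9 84 9D E8 AC A0 F4 89 87 B0 F3 A0 BE 83 EE AC 82 F0 9D 91 AE CE A9.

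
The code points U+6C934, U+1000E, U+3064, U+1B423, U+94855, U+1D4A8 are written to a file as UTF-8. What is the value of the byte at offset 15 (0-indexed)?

0xF2

U+6C934 → 4-byte form F1 AC A4 B4 at offsets 0–3.
U+1000E → 4-byte form F0 90 80 8E at offsets 4–7.
U+3064 → 3-byte form E3 81 A4 at offsets 8–10.
U+1B423 → 4-byte form F0 9B 90 A3 at offsets 11–14.
U+94855 → 4-byte form F2 94 A1 95 at offsets 15–18.
Offset 15 falls in char 5's range; it's byte 1 of F2 94 A1 95 = 0xF2.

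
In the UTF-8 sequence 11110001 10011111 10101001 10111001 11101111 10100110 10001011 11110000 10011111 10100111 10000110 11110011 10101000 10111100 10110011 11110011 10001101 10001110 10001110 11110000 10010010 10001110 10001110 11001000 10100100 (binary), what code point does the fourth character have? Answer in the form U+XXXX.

U+E8F33

Offset 0: leading byte 0xF1 = 11110001 → 4-byte char #1 = F1 9F A9 B9.
Offset 4: leading byte 0xEF = 11101111 → 3-byte char #2 = EF A6 8B.
Offset 7: leading byte 0xF0 = 11110000 → 4-byte char #3 = F0 9F A7 86.
Offset 11: leading byte 0xF3 = 11110011 → 4-byte char #4 = F3 A8 BC B3.
Leading byte 0xF3 = 11110011 matches 11110xxx → 4-byte sequence.
Byte 1: 0xF3 = 11110011, payload 011 (3 bits).
Byte 2: 0xA8 = 10101000 (10xxxxxx ✓), payload 101000.
Byte 3: 0xBC = 10111100 (10xxxxxx ✓), payload 111100.
Byte 4: 0xB3 = 10110011 (10xxxxxx ✓), payload 110011.
Concatenate: 011101000111100110011 = 0xE8F33 (21 bits → U+E8F33).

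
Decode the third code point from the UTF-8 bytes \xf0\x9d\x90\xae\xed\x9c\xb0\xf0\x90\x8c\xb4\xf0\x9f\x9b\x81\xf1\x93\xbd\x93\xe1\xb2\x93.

Offset 0: leading byte 0xF0 = 11110000 → 4-byte char #1 = F0 9D 90 AE.
Offset 4: leading byte 0xED = 11101101 → 3-byte char #2 = ED 9C B0.
Offset 7: leading byte 0xF0 = 11110000 → 4-byte char #3 = F0 90 8C B4.
Leading byte 0xF0 = 11110000 matches 11110xxx → 4-byte sequence.
Byte 1: 0xF0 = 11110000, payload 000 (3 bits).
Byte 2: 0x90 = 10010000 (10xxxxxx ✓), payload 010000.
Byte 3: 0x8C = 10001100 (10xxxxxx ✓), payload 001100.
Byte 4: 0xB4 = 10110100 (10xxxxxx ✓), payload 110100.
Concatenate: 000010000001100110100 = 0x10334 (21 bits → U+10334).

U+10334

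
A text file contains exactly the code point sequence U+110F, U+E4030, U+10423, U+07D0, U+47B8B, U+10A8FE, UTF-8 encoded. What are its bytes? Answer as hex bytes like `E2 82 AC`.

E1 84 8F F3 A4 80 B0 F0 90 90 A3 DF 90 F1 87 AE 8B F4 8A A3 BE

U+110F: 3-byte form → E1 84 8F.
U+E4030: 4-byte form → F3 A4 80 B0.
U+10423: 4-byte form → F0 90 90 A3.
U+07D0: 2-byte form → DF 90.
U+47B8B: 4-byte form → F1 87 AE 8B.
U+10A8FE: 4-byte form → F4 8A A3 BE.
Concatenated (21 bytes): E1 84 8F F3 A4 80 B0 F0 90 90 A3 DF 90 F1 87 AE 8B F4 8A A3 BE.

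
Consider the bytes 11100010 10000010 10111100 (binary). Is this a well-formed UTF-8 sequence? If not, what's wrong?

Leading byte 0xE2 = 11100010 → 3-byte form.
Continuation bytes 0x82=10000010, 0xBC=10111100 all match 10xxxxxx.
Decoded value 0x20BC is ≥ 0x800 (shortest form) and not a surrogate.

valid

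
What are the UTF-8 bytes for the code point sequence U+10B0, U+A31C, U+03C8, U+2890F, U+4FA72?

U+10B0: 3-byte form → E1 82 B0.
U+A31C: 3-byte form → EA 8C 9C.
U+03C8: 2-byte form → CF 88.
U+2890F: 4-byte form → F0 A8 A4 8F.
U+4FA72: 4-byte form → F1 8F A9 B2.
Concatenated (16 bytes): E1 82 B0 EA 8C 9C CF 88 F0 A8 A4 8F F1 8F A9 B2.

E1 82 B0 EA 8C 9C CF 88 F0 A8 A4 8F F1 8F A9 B2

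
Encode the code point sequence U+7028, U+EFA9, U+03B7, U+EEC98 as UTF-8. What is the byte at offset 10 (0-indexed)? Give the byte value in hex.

0xB2

U+7028 → 3-byte form E7 80 A8 at offsets 0–2.
U+EFA9 → 3-byte form EE BE A9 at offsets 3–5.
U+03B7 → 2-byte form CE B7 at offsets 6–7.
U+EEC98 → 4-byte form F3 AE B2 98 at offsets 8–11.
Offset 10 falls in char 4's range; it's byte 3 of F3 AE B2 98 = 0xB2.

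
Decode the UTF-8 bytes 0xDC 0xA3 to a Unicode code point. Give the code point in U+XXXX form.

U+0723

Leading byte 0xDC = 11011100 matches 110xxxxx → 2-byte sequence.
Byte 1: 0xDC = 11011100, payload 11100 (5 bits).
Byte 2: 0xA3 = 10100011 (10xxxxxx ✓), payload 100011.
Concatenate: 11100100011 = 0x723 (11 bits → U+0723).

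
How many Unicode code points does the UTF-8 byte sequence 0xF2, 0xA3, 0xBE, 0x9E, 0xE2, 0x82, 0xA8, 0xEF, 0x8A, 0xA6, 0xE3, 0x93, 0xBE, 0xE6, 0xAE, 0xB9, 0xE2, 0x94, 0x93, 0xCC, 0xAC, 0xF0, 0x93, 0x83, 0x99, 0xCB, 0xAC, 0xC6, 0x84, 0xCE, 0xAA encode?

Byte at offset 0: 0xF2 = 11110010 → 4-byte char (#1). Advance 4.
Byte at offset 4: 0xE2 = 11100010 → 3-byte char (#2). Advance 3.
Byte at offset 7: 0xEF = 11101111 → 3-byte char (#3). Advance 3.
Byte at offset 10: 0xE3 = 11100011 → 3-byte char (#4). Advance 3.
Byte at offset 13: 0xE6 = 11100110 → 3-byte char (#5). Advance 3.
Byte at offset 16: 0xE2 = 11100010 → 3-byte char (#6). Advance 3.
Byte at offset 19: 0xCC = 11001100 → 2-byte char (#7). Advance 2.
Byte at offset 21: 0xF0 = 11110000 → 4-byte char (#8). Advance 4.
Byte at offset 25: 0xCB = 11001011 → 2-byte char (#9). Advance 2.
Byte at offset 27: 0xC6 = 11000110 → 2-byte char (#10). Advance 2.
Byte at offset 29: 0xCE = 11001110 → 2-byte char (#11). Advance 2.
Reached end at offset 31 after 11 code points.

11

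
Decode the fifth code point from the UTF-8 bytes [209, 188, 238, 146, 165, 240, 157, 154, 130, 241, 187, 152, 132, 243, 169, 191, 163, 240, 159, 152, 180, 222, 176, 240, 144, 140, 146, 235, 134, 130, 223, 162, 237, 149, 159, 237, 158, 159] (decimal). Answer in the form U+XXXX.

U+E9FE3

Offset 0: leading byte 0xD1 = 11010001 → 2-byte char #1 = D1 BC.
Offset 2: leading byte 0xEE = 11101110 → 3-byte char #2 = EE 92 A5.
Offset 5: leading byte 0xF0 = 11110000 → 4-byte char #3 = F0 9D 9A 82.
Offset 9: leading byte 0xF1 = 11110001 → 4-byte char #4 = F1 BB 98 84.
Offset 13: leading byte 0xF3 = 11110011 → 4-byte char #5 = F3 A9 BF A3.
Leading byte 0xF3 = 11110011 matches 11110xxx → 4-byte sequence.
Byte 1: 0xF3 = 11110011, payload 011 (3 bits).
Byte 2: 0xA9 = 10101001 (10xxxxxx ✓), payload 101001.
Byte 3: 0xBF = 10111111 (10xxxxxx ✓), payload 111111.
Byte 4: 0xA3 = 10100011 (10xxxxxx ✓), payload 100011.
Concatenate: 011101001111111100011 = 0xE9FE3 (21 bits → U+E9FE3).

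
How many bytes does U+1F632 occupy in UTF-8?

4

U+1F632 = 0x1F632. UTF-8 uses 1 byte below 0x80, 2 below 0x800, 3 below 0x10000, 4 up to 0x10FFFF. 0x1F632 is in U+10000–U+10FFFF → 4 bytes.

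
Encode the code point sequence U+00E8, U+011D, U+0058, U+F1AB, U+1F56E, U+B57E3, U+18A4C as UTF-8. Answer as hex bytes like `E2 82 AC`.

U+00E8: 2-byte form → C3 A8.
U+011D: 2-byte form → C4 9D.
U+0058: 1-byte form → 58.
U+F1AB: 3-byte form → EF 86 AB.
U+1F56E: 4-byte form → F0 9F 95 AE.
U+B57E3: 4-byte form → F2 B5 9F A3.
U+18A4C: 4-byte form → F0 98 A9 8C.
Concatenated (20 bytes): C3 A8 C4 9D 58 EF 86 AB F0 9F 95 AE F2 B5 9F A3 F0 98 A9 8C.

C3 A8 C4 9D 58 EF 86 AB F0 9F 95 AE F2 B5 9F A3 F0 98 A9 8C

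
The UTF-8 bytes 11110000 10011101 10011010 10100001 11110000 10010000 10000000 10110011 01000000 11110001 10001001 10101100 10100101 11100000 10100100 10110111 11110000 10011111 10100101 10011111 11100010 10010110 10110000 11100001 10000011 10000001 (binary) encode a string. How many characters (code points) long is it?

8

Byte at offset 0: 0xF0 = 11110000 → 4-byte char (#1). Advance 4.
Byte at offset 4: 0xF0 = 11110000 → 4-byte char (#2). Advance 4.
Byte at offset 8: 0x40 = 01000000 → 1-byte char (#3). Advance 1.
Byte at offset 9: 0xF1 = 11110001 → 4-byte char (#4). Advance 4.
Byte at offset 13: 0xE0 = 11100000 → 3-byte char (#5). Advance 3.
Byte at offset 16: 0xF0 = 11110000 → 4-byte char (#6). Advance 4.
Byte at offset 20: 0xE2 = 11100010 → 3-byte char (#7). Advance 3.
Byte at offset 23: 0xE1 = 11100001 → 3-byte char (#8). Advance 3.
Reached end at offset 26 after 8 code points.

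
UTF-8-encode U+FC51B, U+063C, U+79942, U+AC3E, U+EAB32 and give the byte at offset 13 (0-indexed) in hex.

0xF3

U+FC51B → 4-byte form F3 BC 94 9B at offsets 0–3.
U+063C → 2-byte form D8 BC at offsets 4–5.
U+79942 → 4-byte form F1 B9 A5 82 at offsets 6–9.
U+AC3E → 3-byte form EA B0 BE at offsets 10–12.
U+EAB32 → 4-byte form F3 AA AC B2 at offsets 13–16.
Offset 13 falls in char 5's range; it's byte 1 of F3 AA AC B2 = 0xF3.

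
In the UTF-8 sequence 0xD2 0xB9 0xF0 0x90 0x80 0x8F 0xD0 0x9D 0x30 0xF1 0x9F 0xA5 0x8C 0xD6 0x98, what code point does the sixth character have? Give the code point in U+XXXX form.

U+0598

Offset 0: leading byte 0xD2 = 11010010 → 2-byte char #1 = D2 B9.
Offset 2: leading byte 0xF0 = 11110000 → 4-byte char #2 = F0 90 80 8F.
Offset 6: leading byte 0xD0 = 11010000 → 2-byte char #3 = D0 9D.
Offset 8: leading byte 0x30 = 00110000 → 1-byte char #4 = 30.
Offset 9: leading byte 0xF1 = 11110001 → 4-byte char #5 = F1 9F A5 8C.
Offset 13: leading byte 0xD6 = 11010110 → 2-byte char #6 = D6 98.
Leading byte 0xD6 = 11010110 matches 110xxxxx → 2-byte sequence.
Byte 1: 0xD6 = 11010110, payload 10110 (5 bits).
Byte 2: 0x98 = 10011000 (10xxxxxx ✓), payload 011000.
Concatenate: 10110011000 = 0x598 (11 bits → U+0598).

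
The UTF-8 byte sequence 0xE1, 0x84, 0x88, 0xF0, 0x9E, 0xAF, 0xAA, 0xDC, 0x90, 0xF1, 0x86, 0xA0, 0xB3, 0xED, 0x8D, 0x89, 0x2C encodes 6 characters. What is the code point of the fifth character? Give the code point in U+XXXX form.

U+D349

Offset 0: leading byte 0xE1 = 11100001 → 3-byte char #1 = E1 84 88.
Offset 3: leading byte 0xF0 = 11110000 → 4-byte char #2 = F0 9E AF AA.
Offset 7: leading byte 0xDC = 11011100 → 2-byte char #3 = DC 90.
Offset 9: leading byte 0xF1 = 11110001 → 4-byte char #4 = F1 86 A0 B3.
Offset 13: leading byte 0xED = 11101101 → 3-byte char #5 = ED 8D 89.
Leading byte 0xED = 11101101 matches 1110xxxx → 3-byte sequence.
Byte 1: 0xED = 11101101, payload 1101 (4 bits).
Byte 2: 0x8D = 10001101 (10xxxxxx ✓), payload 001101.
Byte 3: 0x89 = 10001001 (10xxxxxx ✓), payload 001001.
Concatenate: 1101001101001001 = 0xD349 (16 bits → U+D349).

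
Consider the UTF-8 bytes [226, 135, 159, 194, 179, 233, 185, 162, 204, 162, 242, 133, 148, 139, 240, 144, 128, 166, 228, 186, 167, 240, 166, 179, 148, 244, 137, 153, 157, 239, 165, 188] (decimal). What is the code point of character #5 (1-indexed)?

Offset 0: leading byte 0xE2 = 11100010 → 3-byte char #1 = E2 87 9F.
Offset 3: leading byte 0xC2 = 11000010 → 2-byte char #2 = C2 B3.
Offset 5: leading byte 0xE9 = 11101001 → 3-byte char #3 = E9 B9 A2.
Offset 8: leading byte 0xCC = 11001100 → 2-byte char #4 = CC A2.
Offset 10: leading byte 0xF2 = 11110010 → 4-byte char #5 = F2 85 94 8B.
Leading byte 0xF2 = 11110010 matches 11110xxx → 4-byte sequence.
Byte 1: 0xF2 = 11110010, payload 010 (3 bits).
Byte 2: 0x85 = 10000101 (10xxxxxx ✓), payload 000101.
Byte 3: 0x94 = 10010100 (10xxxxxx ✓), payload 010100.
Byte 4: 0x8B = 10001011 (10xxxxxx ✓), payload 001011.
Concatenate: 010000101010100001011 = 0x8550B (21 bits → U+8550B).

U+8550B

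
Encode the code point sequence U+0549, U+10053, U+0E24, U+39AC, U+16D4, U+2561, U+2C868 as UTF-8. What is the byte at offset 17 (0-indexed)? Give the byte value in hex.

0xA1

U+0549 → 2-byte form D5 89 at offsets 0–1.
U+10053 → 4-byte form F0 90 81 93 at offsets 2–5.
U+0E24 → 3-byte form E0 B8 A4 at offsets 6–8.
U+39AC → 3-byte form E3 A6 AC at offsets 9–11.
U+16D4 → 3-byte form E1 9B 94 at offsets 12–14.
U+2561 → 3-byte form E2 95 A1 at offsets 15–17.
Offset 17 falls in char 6's range; it's byte 3 of E2 95 A1 = 0xA1.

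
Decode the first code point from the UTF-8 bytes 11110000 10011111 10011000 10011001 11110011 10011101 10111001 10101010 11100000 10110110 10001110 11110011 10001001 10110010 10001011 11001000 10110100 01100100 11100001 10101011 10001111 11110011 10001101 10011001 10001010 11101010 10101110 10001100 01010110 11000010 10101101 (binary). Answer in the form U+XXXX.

Offset 0: leading byte 0xF0 = 11110000 → 4-byte char #1 = F0 9F 98 99.
Leading byte 0xF0 = 11110000 matches 11110xxx → 4-byte sequence.
Byte 1: 0xF0 = 11110000, payload 000 (3 bits).
Byte 2: 0x9F = 10011111 (10xxxxxx ✓), payload 011111.
Byte 3: 0x98 = 10011000 (10xxxxxx ✓), payload 011000.
Byte 4: 0x99 = 10011001 (10xxxxxx ✓), payload 011001.
Concatenate: 000011111011000011001 = 0x1F619 (21 bits → U+1F619).

U+1F619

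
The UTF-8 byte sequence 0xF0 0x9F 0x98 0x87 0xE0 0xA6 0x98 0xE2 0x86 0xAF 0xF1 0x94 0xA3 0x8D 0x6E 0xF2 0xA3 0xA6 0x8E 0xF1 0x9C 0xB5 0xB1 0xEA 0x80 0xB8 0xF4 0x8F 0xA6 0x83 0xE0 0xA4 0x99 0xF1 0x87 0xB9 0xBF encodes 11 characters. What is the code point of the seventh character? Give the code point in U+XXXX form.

U+5CD71

Offset 0: leading byte 0xF0 = 11110000 → 4-byte char #1 = F0 9F 98 87.
Offset 4: leading byte 0xE0 = 11100000 → 3-byte char #2 = E0 A6 98.
Offset 7: leading byte 0xE2 = 11100010 → 3-byte char #3 = E2 86 AF.
Offset 10: leading byte 0xF1 = 11110001 → 4-byte char #4 = F1 94 A3 8D.
Offset 14: leading byte 0x6E = 01101110 → 1-byte char #5 = 6E.
Offset 15: leading byte 0xF2 = 11110010 → 4-byte char #6 = F2 A3 A6 8E.
Offset 19: leading byte 0xF1 = 11110001 → 4-byte char #7 = F1 9C B5 B1.
Leading byte 0xF1 = 11110001 matches 11110xxx → 4-byte sequence.
Byte 1: 0xF1 = 11110001, payload 001 (3 bits).
Byte 2: 0x9C = 10011100 (10xxxxxx ✓), payload 011100.
Byte 3: 0xB5 = 10110101 (10xxxxxx ✓), payload 110101.
Byte 4: 0xB1 = 10110001 (10xxxxxx ✓), payload 110001.
Concatenate: 001011100110101110001 = 0x5CD71 (21 bits → U+5CD71).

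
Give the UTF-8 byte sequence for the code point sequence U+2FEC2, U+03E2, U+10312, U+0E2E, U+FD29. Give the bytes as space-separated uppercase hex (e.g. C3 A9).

F0 AF BB 82 CF A2 F0 90 8C 92 E0 B8 AE EF B4 A9

U+2FEC2: 4-byte form → F0 AF BB 82.
U+03E2: 2-byte form → CF A2.
U+10312: 4-byte form → F0 90 8C 92.
U+0E2E: 3-byte form → E0 B8 AE.
U+FD29: 3-byte form → EF B4 A9.
Concatenated (16 bytes): F0 AF BB 82 CF A2 F0 90 8C 92 E0 B8 AE EF B4 A9.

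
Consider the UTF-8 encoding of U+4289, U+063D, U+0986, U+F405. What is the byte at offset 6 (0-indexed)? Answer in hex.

U+4289 → 3-byte form E4 8A 89 at offsets 0–2.
U+063D → 2-byte form D8 BD at offsets 3–4.
U+0986 → 3-byte form E0 A6 86 at offsets 5–7.
Offset 6 falls in char 3's range; it's byte 2 of E0 A6 86 = 0xA6.

0xA6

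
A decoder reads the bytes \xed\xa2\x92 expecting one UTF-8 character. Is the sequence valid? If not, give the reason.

invalid (encodes a surrogate (U+D800–U+DFFF))

Structurally a 3-byte sequence; payload = 0xD892.
But 0xD892 is in U+D800–U+DFFF, the surrogate range. Surrogates are not Unicode scalar values and are forbidden in UTF-8.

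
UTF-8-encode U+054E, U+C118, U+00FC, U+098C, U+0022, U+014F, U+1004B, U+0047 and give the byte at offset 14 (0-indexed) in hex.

U+054E → 2-byte form D5 8E at offsets 0–1.
U+C118 → 3-byte form EC 84 98 at offsets 2–4.
U+00FC → 2-byte form C3 BC at offsets 5–6.
U+098C → 3-byte form E0 A6 8C at offsets 7–9.
U+0022 → 1-byte form 22 at offsets 10–10.
U+014F → 2-byte form C5 8F at offsets 11–12.
U+1004B → 4-byte form F0 90 81 8B at offsets 13–16.
Offset 14 falls in char 7's range; it's byte 2 of F0 90 81 8B = 0x90.

0x90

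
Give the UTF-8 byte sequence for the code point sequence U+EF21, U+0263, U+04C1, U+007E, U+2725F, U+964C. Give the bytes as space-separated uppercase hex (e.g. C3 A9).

EE BC A1 C9 A3 D3 81 7E F0 A7 89 9F E9 99 8C

U+EF21: 3-byte form → EE BC A1.
U+0263: 2-byte form → C9 A3.
U+04C1: 2-byte form → D3 81.
U+007E: 1-byte form → 7E.
U+2725F: 4-byte form → F0 A7 89 9F.
U+964C: 3-byte form → E9 99 8C.
Concatenated (15 bytes): EE BC A1 C9 A3 D3 81 7E F0 A7 89 9F E9 99 8C.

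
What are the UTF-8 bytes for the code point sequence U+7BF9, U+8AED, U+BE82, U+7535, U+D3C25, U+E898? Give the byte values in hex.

E7 AF B9 E8 AB AD EB BA 82 E7 94 B5 F3 93 B0 A5 EE A2 98

U+7BF9: 3-byte form → E7 AF B9.
U+8AED: 3-byte form → E8 AB AD.
U+BE82: 3-byte form → EB BA 82.
U+7535: 3-byte form → E7 94 B5.
U+D3C25: 4-byte form → F3 93 B0 A5.
U+E898: 3-byte form → EE A2 98.
Concatenated (19 bytes): E7 AF B9 E8 AB AD EB BA 82 E7 94 B5 F3 93 B0 A5 EE A2 98.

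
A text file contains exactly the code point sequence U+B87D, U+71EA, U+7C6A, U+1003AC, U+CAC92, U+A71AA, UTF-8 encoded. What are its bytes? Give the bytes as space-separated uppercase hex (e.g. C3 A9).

EB A1 BD E7 87 AA E7 B1 AA F4 80 8E AC F3 8A B2 92 F2 A7 86 AA

U+B87D: 3-byte form → EB A1 BD.
U+71EA: 3-byte form → E7 87 AA.
U+7C6A: 3-byte form → E7 B1 AA.
U+1003AC: 4-byte form → F4 80 8E AC.
U+CAC92: 4-byte form → F3 8A B2 92.
U+A71AA: 4-byte form → F2 A7 86 AA.
Concatenated (21 bytes): EB A1 BD E7 87 AA E7 B1 AA F4 80 8E AC F3 8A B2 92 F2 A7 86 AA.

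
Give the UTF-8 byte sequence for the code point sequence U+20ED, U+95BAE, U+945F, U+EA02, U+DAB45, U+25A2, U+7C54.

E2 83 AD F2 95 AE AE E9 91 9F EE A8 82 F3 9A AD 85 E2 96 A2 E7 B1 94

U+20ED: 3-byte form → E2 83 AD.
U+95BAE: 4-byte form → F2 95 AE AE.
U+945F: 3-byte form → E9 91 9F.
U+EA02: 3-byte form → EE A8 82.
U+DAB45: 4-byte form → F3 9A AD 85.
U+25A2: 3-byte form → E2 96 A2.
U+7C54: 3-byte form → E7 B1 94.
Concatenated (23 bytes): E2 83 AD F2 95 AE AE E9 91 9F EE A8 82 F3 9A AD 85 E2 96 A2 E7 B1 94.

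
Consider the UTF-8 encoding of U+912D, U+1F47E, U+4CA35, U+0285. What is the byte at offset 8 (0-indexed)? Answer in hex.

0x8C

U+912D → 3-byte form E9 84 AD at offsets 0–2.
U+1F47E → 4-byte form F0 9F 91 BE at offsets 3–6.
U+4CA35 → 4-byte form F1 8C A8 B5 at offsets 7–10.
Offset 8 falls in char 3's range; it's byte 2 of F1 8C A8 B5 = 0x8C.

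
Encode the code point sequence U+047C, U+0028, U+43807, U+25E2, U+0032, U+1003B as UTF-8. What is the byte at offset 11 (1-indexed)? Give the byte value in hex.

1-indexed offset 11 is 0-indexed offset 10.
U+047C → 2-byte form D1 BC at offsets 0–1.
U+0028 → 1-byte form 28 at offsets 2–2.
U+43807 → 4-byte form F1 83 A0 87 at offsets 3–6.
U+25E2 → 3-byte form E2 97 A2 at offsets 7–9.
U+0032 → 1-byte form 32 at offsets 10–10.
Offset 10 falls in char 5's range; it's byte 1 of 32 = 0x32.

0x32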